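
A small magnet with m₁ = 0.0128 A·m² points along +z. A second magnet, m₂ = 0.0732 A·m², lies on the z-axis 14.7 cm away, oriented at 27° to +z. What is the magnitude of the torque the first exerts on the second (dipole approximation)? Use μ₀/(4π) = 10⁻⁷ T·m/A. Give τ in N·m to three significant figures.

τ ≈ 2.68×10⁻⁸ N·m

Dipole B is on the axis of dipole A, so B₁ there is axial: B₁ = (μ₀/4π)·2m₁/r³ along +z.
B₁ = 2(10⁻⁷)(0.0128)/(0.147)³ = 8.059×10⁻⁷ T.
τ = m₂ B₁ sinθ.
τ = (0.0732)(8.059×10⁻⁷)·sin27° = 2.678×10⁻⁸ N·m.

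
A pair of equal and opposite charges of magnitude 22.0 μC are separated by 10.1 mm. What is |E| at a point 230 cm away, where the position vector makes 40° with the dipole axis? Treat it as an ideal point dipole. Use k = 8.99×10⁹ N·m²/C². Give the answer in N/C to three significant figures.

Dipole moment p = qd = (2.20×10⁻⁵ C)(0.0101 m) = 2.222×10⁻⁷ C·m.
At angle θ the dipole field magnitude is E = (kp/r³)·√(1 + 3cos²θ).
kp/r³ = (8.99×10⁹)(2.222×10⁻⁷) / (2.30)³ = 164.2 N/C.
√(1 + 3cos²40°) = √(1 + 3·0.5868) = √2.7605 ≈ 1.6615.
E ≈ 164.2 × 1.661 = 272.8 N/C.

E ≈ 273 N/C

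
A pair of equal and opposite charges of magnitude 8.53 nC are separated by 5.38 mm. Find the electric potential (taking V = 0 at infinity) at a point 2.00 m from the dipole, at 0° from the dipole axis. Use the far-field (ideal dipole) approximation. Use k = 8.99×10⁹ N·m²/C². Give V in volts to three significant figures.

V ≈ 0.103 V

Dipole moment p = qd = (8.53×10⁻⁹ C)(0.00538 m) = 4.589×10⁻¹¹ C·m.
The dipole potential is V = kp cosθ / r².
V = (8.99×10⁹)(4.589×10⁻¹¹)·cos0° / (2.00)² = 0.1031 V.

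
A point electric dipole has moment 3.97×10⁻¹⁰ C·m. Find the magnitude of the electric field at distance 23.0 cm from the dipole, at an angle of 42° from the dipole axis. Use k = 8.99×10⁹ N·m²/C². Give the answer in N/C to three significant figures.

At angle θ the dipole field magnitude is E = (kp/r³)·√(1 + 3cos²θ).
kp/r³ = (8.99×10⁹)(3.97×10⁻¹⁰) / (0.230)³ = 293.3 N/C.
√(1 + 3cos²42°) = √(1 + 3·0.5523) = √2.6568 ≈ 1.6300.
E ≈ 293.3 × 1.630 = 478.1 N/C.

E ≈ 478 N/C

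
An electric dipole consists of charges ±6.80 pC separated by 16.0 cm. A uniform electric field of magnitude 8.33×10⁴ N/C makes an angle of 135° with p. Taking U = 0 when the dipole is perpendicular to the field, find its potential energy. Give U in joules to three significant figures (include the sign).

U ≈ 6.41×10⁻⁸ J

Dipole moment p = qd = (6.80×10⁻¹² C)(0.160 m) = 1.088×10⁻¹² C·m.
U = −p·E = −pE cosθ.
U = −(1.088×10⁻¹²)(8.33×10⁴)·cos135° = 6.409×10⁻⁸ J.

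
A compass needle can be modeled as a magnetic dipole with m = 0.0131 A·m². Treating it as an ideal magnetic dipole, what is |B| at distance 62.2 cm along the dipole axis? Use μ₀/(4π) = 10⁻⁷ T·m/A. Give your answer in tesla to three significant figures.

On axis B = (μ₀/4π)·2m/r³.
B = 2·(10⁻⁷)·(0.0131) / (0.622)³ = 1.089×10⁻⁸ T.

B ≈ 1.09×10⁻⁸ T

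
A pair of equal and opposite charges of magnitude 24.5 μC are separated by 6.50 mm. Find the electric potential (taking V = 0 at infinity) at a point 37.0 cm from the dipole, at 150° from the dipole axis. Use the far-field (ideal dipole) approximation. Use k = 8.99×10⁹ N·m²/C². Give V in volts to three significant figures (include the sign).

V ≈ -9060 V

Dipole moment p = qd = (2.45×10⁻⁵ C)(0.00650 m) = 1.593×10⁻⁷ C·m.
The dipole potential is V = kp cosθ / r².
V = (8.99×10⁹)(1.593×10⁻⁷)·cos150° / (0.370)² = -9059 V.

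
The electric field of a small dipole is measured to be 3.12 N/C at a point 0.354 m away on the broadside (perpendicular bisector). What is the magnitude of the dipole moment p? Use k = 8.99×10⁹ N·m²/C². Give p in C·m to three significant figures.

In the equatorial plane E = kp/r³, so p = Er³/(k).
p = (3.12)·(0.354)³ / (8.99×10⁹) = 1.540×10⁻¹¹ C·m.

p ≈ 1.54×10⁻¹¹ C·m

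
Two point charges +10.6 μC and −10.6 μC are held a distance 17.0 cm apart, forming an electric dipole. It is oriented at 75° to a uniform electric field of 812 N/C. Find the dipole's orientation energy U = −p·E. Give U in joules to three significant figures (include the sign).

U ≈ -3.79×10⁻⁴ J

Dipole moment p = qd = (1.06×10⁻⁵ C)(0.170 m) = 1.802×10⁻⁶ C·m.
U = −p·E = −pE cosθ.
U = −(1.802×10⁻⁶)(812)·cos75° = -3.787×10⁻⁴ J.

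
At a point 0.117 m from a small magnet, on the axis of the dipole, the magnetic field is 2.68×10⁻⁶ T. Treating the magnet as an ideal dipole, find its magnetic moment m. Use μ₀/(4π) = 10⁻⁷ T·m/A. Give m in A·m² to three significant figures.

m ≈ 0.0215 A·m²

On axis B = (μ₀/4π)·2m/r³, so m = Br³·4π/(μ₀·2).
m = (2.68×10⁻⁶)·(0.117)³ / (2·10⁻⁷) = 0.02146 A·m².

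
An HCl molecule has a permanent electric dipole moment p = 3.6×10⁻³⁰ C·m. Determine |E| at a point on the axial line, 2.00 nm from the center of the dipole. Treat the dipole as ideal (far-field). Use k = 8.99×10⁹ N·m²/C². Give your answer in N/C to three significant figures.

E ≈ 8.09×10⁶ N/C

On the dipole axis E = 2kp/r³.
E = 2·(8.99×10⁹)(3.60×10⁻³⁰) / (2.00×10⁻⁹)³ = 8.091×10⁶ N/C.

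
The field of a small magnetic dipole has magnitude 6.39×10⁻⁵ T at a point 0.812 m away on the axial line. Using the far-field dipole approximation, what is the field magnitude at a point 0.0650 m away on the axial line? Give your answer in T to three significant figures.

B ≈ 0.125 T

Dipole fields scale as 1/r³ in the far field; the geometry is the same at both points.
B₂ = B₁ · (r₁/r₂)³ = 6.39×10⁻⁵ · (0.812/0.0650)³.
(r₁/r₂)³ = (12.49)³ = 1950.
B₂ ≈ 0.1246 T.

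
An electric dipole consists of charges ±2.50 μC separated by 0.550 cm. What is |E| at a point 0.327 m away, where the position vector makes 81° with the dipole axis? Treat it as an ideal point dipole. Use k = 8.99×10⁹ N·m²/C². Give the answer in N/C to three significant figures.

Dipole moment p = qd = (2.50×10⁻⁶ C)(0.00550 m) = 1.375×10⁻⁸ C·m.
At angle θ the dipole field magnitude is E = (kp/r³)·√(1 + 3cos²θ).
kp/r³ = (8.99×10⁹)(1.375×10⁻⁸) / (0.327)³ = 3535 N/C.
√(1 + 3cos²81°) = √(1 + 3·0.0245) = √1.0734 ≈ 1.0361.
E ≈ 3535 × 1.036 = 3663 N/C.

E ≈ 3660 N/C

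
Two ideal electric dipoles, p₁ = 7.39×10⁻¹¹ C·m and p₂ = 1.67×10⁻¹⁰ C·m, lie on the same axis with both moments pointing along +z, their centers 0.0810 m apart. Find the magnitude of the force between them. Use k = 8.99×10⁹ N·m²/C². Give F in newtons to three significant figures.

On-axis field of dipole 1 at distance r: E = 2kp₁/r³. Force on dipole 2 is F = p₂·dE/dr (gradient along axis).
dE/dr = −6kp₁/r⁴, so |F| = 6kp₁p₂/r⁴ (attractive for aligned moments).
F = 6(8.99×10⁹)(7.39×10⁻¹¹)(1.67×10⁻¹⁰)/(0.0810)⁴ = 1.546×10⁻⁵ N.

F ≈ 1.55×10⁻⁵ N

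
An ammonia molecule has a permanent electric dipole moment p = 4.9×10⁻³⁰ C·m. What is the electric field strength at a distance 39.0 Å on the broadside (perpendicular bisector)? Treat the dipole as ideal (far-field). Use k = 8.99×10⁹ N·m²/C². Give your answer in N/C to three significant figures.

In the equatorial plane E = kp/r³.
E = (8.99×10⁹)(4.90×10⁻³⁰) / (3.90×10⁻⁹)³ = 7.426×10⁵ N/C.

E ≈ 7.43×10⁵ N/C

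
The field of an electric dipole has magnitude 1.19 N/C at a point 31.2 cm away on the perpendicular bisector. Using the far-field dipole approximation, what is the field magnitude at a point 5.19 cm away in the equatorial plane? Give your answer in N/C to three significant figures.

Dipole fields scale as 1/r³ in the far field; the geometry is the same at both points.
E₂ = E₁ · (r₁/r₂)³ = 1.19 · (31.2/5.19)³.
(r₁/r₂)³ = (6.012)³ = 217.3.
E₂ ≈ 258.5 N/C.

E ≈ 259 N/C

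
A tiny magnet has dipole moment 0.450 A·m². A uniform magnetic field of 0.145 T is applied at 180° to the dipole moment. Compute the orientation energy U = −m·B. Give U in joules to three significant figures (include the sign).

U = −m·B = −mB cosθ.
U = −(0.450)(0.145)·cos180° = 0.06525 J.

U ≈ 0.0652 J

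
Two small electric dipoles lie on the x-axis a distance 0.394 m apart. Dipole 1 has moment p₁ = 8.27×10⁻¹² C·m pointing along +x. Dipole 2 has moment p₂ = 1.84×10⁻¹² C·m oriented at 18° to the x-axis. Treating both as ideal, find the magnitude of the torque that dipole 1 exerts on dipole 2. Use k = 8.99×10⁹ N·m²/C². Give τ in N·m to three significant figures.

τ ≈ 1.38×10⁻¹² N·m

The second dipole sits on the axis of the first, so the field there is axial: E₁ = 2kp₁/r³ along +x.
E₁ = 2(8.99×10⁹)(8.27×10⁻¹²)/(0.394)³ = 2.431 N/C.
Torque on the second dipole: τ = p₂ E₁ sinθ.
τ = (1.84×10⁻¹²)(2.431)·sin18° = 1.382×10⁻¹² N·m.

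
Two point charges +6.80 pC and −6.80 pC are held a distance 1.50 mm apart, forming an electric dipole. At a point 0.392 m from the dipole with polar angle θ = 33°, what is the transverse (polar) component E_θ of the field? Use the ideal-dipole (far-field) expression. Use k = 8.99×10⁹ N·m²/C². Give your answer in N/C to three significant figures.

E_θ ≈ 8.29×10⁻⁴ N/C

Dipole moment p = qd = (6.80×10⁻¹² C)(0.00150 m) = 1.02×10⁻¹⁴ C·m.
For a dipole, E_θ = (kp sinθ)/r³.
kp/r³ = (8.99×10⁹)(1.02×10⁻¹⁴)/(0.392)³ = 0.001522 N/C.
E_θ = 0.001522·sin33° = 8.291×10⁻⁴ N/C.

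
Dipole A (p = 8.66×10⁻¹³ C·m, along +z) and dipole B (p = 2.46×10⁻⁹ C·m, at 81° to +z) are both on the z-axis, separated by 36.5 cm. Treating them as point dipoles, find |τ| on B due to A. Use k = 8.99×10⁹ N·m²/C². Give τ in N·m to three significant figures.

τ ≈ 7.78×10⁻¹⁰ N·m

The second dipole sits on the axis of the first, so the field there is axial: E₁ = 2kp₁/r³ along +z.
E₁ = 2(8.99×10⁹)(8.66×10⁻¹³)/(0.365)³ = 0.3202 N/C.
Torque on the second dipole: τ = p₂ E₁ sinθ.
τ = (2.46×10⁻⁹)(0.3202)·sin81° = 7.780×10⁻¹⁰ N·m.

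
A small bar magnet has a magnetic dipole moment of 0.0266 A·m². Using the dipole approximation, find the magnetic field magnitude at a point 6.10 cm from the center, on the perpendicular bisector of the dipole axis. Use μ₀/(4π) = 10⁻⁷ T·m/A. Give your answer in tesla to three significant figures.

B ≈ 1.17×10⁻⁵ T

In the equatorial plane B = (μ₀/4π)·m/r³ (half the axial value).
B = (10⁻⁷)·(0.0266) / (0.0610)³ = 1.172×10⁻⁵ T.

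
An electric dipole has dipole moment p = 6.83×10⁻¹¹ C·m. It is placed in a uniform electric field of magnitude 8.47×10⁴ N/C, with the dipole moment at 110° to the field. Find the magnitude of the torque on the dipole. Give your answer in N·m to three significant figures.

τ ≈ 5.44×10⁻⁶ N·m

Torque on an electric dipole: τ = pE sinθ.
τ = (6.83×10⁻¹¹)(8.47×10⁴)·sin110° = 5.436×10⁻⁶ N·m.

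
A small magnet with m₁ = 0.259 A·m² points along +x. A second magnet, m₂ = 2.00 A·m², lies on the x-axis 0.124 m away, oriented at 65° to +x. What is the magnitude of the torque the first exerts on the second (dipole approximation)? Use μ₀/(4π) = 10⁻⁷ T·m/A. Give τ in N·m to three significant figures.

Dipole B is on the axis of dipole A, so B₁ there is axial: B₁ = (μ₀/4π)·2m₁/r³ along +x.
B₁ = 2(10⁻⁷)(0.259)/(0.124)³ = 2.717×10⁻⁵ T.
τ = m₂ B₁ sinθ.
τ = (2.00)(2.717×10⁻⁵)·sin65° = 4.925×10⁻⁵ N·m.

τ ≈ 4.92×10⁻⁵ N·m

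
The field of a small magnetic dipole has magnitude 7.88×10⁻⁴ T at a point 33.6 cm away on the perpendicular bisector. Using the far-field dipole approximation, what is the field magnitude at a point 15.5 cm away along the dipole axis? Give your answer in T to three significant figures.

B ≈ 0.0161 T

Dipole fields scale as 1/r³ in the far field.
The axial field is twice the equatorial field at the same r, so the geometry factor is 2/1.
B₂ = B₁ · (2/1) · (r₁/r₂)³ = 7.88×10⁻⁴ · 2 · (33.6/15.5)³.
(r₁/r₂)³ = (2.168)³ = 10.19.
B₂ ≈ 0.01605 T.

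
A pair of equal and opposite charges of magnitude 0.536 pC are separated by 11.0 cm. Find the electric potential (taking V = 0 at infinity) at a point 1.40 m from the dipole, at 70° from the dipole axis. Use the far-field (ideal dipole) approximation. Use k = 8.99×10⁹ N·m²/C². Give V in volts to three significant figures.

V ≈ 9.25×10⁻⁵ V

Dipole moment p = qd = (5.36×10⁻¹³ C)(0.110 m) = 5.896×10⁻¹⁴ C·m.
The dipole potential is V = kp cosθ / r².
V = (8.99×10⁹)(5.896×10⁻¹⁴)·cos70° / (1.40)² = 9.249×10⁻⁵ V.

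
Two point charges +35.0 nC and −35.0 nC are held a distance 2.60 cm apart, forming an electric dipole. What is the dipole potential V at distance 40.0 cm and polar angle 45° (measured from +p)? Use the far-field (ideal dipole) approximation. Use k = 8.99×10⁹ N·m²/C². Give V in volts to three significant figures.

Dipole moment p = qd = (3.50×10⁻⁸ C)(0.0260 m) = 9.10×10⁻¹⁰ C·m.
The dipole potential is V = kp cosθ / r².
V = (8.99×10⁹)(9.10×10⁻¹⁰)·cos45° / (0.400)² = 36.15 V.

V ≈ 36.2 V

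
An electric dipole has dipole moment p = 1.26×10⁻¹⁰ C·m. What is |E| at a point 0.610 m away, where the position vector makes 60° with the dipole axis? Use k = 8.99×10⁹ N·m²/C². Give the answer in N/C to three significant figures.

At angle θ the dipole field magnitude is E = (kp/r³)·√(1 + 3cos²θ).
kp/r³ = (8.99×10⁹)(1.26×10⁻¹⁰) / (0.610)³ = 4.990 N/C.
√(1 + 3cos²60°) = √(1 + 3·0.2500) = √1.7500 ≈ 1.3229.
E ≈ 4.990 × 1.323 = 6.602 N/C.

E ≈ 6.60 N/C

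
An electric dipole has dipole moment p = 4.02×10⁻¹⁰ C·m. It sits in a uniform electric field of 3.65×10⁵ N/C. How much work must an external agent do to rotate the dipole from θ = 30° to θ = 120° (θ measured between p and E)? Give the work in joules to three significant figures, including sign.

W_ext = ΔU = U(θ₂) − U(θ₁) = −pE cosθ₂ − (−pE cosθ₁) = pE(cosθ₁ − cosθ₂).
W = (4.02×10⁻¹⁰)(3.65×10⁵)·(cos30° − cos120°) = (1.467×10⁻⁴)·(+1.3660) = 2.004×10⁻⁴ J.

W ≈ 2.00×10⁻⁴ J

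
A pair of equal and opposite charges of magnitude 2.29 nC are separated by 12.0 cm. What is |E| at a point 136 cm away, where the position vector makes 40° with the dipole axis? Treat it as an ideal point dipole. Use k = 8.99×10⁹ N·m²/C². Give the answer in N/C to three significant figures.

Dipole moment p = qd = (2.29×10⁻⁹ C)(0.120 m) = 2.748×10⁻¹⁰ C·m.
At angle θ the dipole field magnitude is E = (kp/r³)·√(1 + 3cos²θ).
kp/r³ = (8.99×10⁹)(2.748×10⁻¹⁰) / (1.36)³ = 0.9821 N/C.
√(1 + 3cos²40°) = √(1 + 3·0.5868) = √2.7605 ≈ 1.6615.
E ≈ 0.9821 × 1.661 = 1.632 N/C.

E ≈ 1.63 N/C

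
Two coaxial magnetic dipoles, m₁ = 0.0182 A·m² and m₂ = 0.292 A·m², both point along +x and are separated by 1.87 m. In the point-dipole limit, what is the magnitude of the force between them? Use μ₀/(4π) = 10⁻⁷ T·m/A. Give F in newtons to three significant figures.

On-axis B of dipole 1: B = (μ₀/4π)·2m₁/r³. Force on dipole 2: F = m₂·dB/dr.
dB/dr = −(μ₀/4π)·6m₁/r⁴, so |F| = (μ₀/4π)·6m₁m₂/r⁴.
F = 6(10⁻⁷)(0.0182)(0.292)/(1.87)⁴ = 2.608×10⁻¹⁰ N.

F ≈ 2.61×10⁻¹⁰ N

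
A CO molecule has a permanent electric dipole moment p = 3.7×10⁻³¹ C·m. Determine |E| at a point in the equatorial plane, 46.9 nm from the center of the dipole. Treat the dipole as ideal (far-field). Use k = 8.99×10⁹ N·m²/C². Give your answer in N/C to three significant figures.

On the perpendicular bisector E = kp/r³ (half the axial value at the same distance).
E = (8.99×10⁹)(3.70×10⁻³¹) / (4.69×10⁻⁸)³ = 32.24 N/C.

E ≈ 32.2 N/C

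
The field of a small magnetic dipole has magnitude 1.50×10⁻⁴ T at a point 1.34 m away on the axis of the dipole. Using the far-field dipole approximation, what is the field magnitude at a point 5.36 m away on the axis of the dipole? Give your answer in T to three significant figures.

B ≈ 2.34×10⁻⁶ T

Dipole fields scale as 1/r³ in the far field; the geometry is the same at both points.
B₂ = B₁ · (r₁/r₂)³ = 1.50×10⁻⁴ · (1.34/5.36)³.
(r₁/r₂)³ = (0.25)³ = 0.01562.
B₂ ≈ 2.344×10⁻⁶ T.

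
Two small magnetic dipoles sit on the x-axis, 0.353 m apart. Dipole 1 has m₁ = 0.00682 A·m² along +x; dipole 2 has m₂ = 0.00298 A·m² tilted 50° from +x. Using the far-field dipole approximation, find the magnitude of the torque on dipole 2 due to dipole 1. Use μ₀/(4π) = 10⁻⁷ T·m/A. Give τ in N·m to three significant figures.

Dipole B is on the axis of dipole A, so B₁ there is axial: B₁ = (μ₀/4π)·2m₁/r³ along +x.
B₁ = 2(10⁻⁷)(0.00682)/(0.353)³ = 3.101×10⁻⁸ T.
τ = m₂ B₁ sinθ.
τ = (0.00298)(3.101×10⁻⁸)·sin50° = 7.079×10⁻¹¹ N·m.

τ ≈ 7.08×10⁻¹¹ N·m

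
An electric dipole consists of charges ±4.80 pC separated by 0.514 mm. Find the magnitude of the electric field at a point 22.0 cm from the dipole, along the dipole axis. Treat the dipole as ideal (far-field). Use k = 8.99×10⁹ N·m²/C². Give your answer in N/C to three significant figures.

E ≈ 0.00417 N/C

Dipole moment p = qd = (4.80×10⁻¹² C)(5.14×10⁻⁴ m) = 2.467×10⁻¹⁵ C·m.
On the dipole axis E = 2kp/r³.
E = 2·(8.99×10⁹)(2.467×10⁻¹⁵) / (0.220)³ = 0.004166 N/C.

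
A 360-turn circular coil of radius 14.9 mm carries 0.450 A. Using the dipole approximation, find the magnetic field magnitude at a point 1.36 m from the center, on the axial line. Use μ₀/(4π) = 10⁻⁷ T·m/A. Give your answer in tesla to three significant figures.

B ≈ 8.98×10⁻⁹ T

m = NIA = NIπa² = 360·(0.450)·π·(0.0149)² = 0.113 A·m².
On axis B = (μ₀/4π)·2m/r³.
B = 2·(10⁻⁷)·(0.113) / (1.36)³ = 8.984×10⁻⁹ T.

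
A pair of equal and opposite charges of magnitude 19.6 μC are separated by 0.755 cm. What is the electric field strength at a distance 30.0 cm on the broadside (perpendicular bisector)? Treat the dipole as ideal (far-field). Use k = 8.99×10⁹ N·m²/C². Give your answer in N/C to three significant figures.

E ≈ 4.93×10⁴ N/C

Dipole moment p = qd = (1.96×10⁻⁵ C)(0.00755 m) = 1.48×10⁻⁷ C·m.
In the equatorial plane E = kp/r³.
E = (8.99×10⁹)(1.48×10⁻⁷) / (0.300)³ = 4.928×10⁴ N/C.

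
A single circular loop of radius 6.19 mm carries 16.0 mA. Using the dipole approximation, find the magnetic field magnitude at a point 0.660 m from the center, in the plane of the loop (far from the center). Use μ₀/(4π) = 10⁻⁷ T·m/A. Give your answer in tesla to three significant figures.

B ≈ 6.70×10⁻¹³ T

Magnetic moment m = IA = Iπa² = (0.0160)·π·(0.00619)² = 1.926×10⁻⁶ A·m².
In the equatorial plane B = (μ₀/4π)·m/r³ (half the axial value).
B = (10⁻⁷)·(1.926×10⁻⁶) / (0.660)³ = 6.699×10⁻¹³ T.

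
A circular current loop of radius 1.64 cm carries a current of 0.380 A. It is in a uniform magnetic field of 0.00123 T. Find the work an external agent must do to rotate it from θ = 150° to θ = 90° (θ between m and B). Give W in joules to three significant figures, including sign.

W ≈ -3.42×10⁻⁷ J

Magnetic moment m = IA = Iπa² = (0.380)·π·(0.0164)² = 3.211×10⁻⁴ A·m².
W_ext = ΔU = −mB cosθ₂ + mB cosθ₁ = mB(cosθ₁ − cosθ₂).
W = (3.211×10⁻⁴)(0.00123)·(cos150° − cos90°) = (3.950×10⁻⁷)·(-0.8660) = -3.420×10⁻⁷ J.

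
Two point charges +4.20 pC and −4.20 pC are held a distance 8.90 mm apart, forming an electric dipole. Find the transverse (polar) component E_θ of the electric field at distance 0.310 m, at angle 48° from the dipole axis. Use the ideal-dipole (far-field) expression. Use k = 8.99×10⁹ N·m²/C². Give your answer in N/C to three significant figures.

E_θ ≈ 0.00838 N/C

Dipole moment p = qd = (4.20×10⁻¹² C)(0.00890 m) = 3.738×10⁻¹⁴ C·m.
For a dipole, E_θ = (kp sinθ)/r³.
kp/r³ = (8.99×10⁹)(3.738×10⁻¹⁴)/(0.310)³ = 0.01128 N/C.
E_θ = 0.01128·sin48° = 0.008383 N/C.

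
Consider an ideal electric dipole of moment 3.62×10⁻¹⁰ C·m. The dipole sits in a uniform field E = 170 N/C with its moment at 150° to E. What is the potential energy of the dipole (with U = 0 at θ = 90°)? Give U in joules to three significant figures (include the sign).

U = −p·E = −pE cosθ.
U = −(3.62×10⁻¹⁰)(170)·cos150° = 5.330×10⁻⁸ J.

U ≈ 5.33×10⁻⁸ J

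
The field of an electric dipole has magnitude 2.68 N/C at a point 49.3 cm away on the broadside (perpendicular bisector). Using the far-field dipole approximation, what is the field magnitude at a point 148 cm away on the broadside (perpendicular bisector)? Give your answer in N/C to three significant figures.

E ≈ 0.0991 N/C

Dipole fields scale as 1/r³ in the far field; the geometry is the same at both points.
E₂ = E₁ · (r₁/r₂)³ = 2.68 · (49.3/148)³.
(r₁/r₂)³ = (0.3331)³ = 0.03696.
E₂ ≈ 0.09906 N/C.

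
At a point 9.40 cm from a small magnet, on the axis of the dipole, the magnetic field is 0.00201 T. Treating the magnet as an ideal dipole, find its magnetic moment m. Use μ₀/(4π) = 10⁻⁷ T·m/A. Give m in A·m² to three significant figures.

m ≈ 8.35 A·m²

On axis B = (μ₀/4π)·2m/r³, so m = Br³·4π/(μ₀·2).
m = (0.00201)·(0.0940)³ / (2·10⁻⁷) = 8.347 A·m².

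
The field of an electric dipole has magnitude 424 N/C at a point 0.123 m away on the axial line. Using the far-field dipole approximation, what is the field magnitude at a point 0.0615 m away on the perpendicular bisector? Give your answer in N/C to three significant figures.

E ≈ 1700 N/C

Dipole fields scale as 1/r³ in the far field.
The axial field is twice the equatorial field at the same r, so the geometry factor is 1/2.
E₂ = E₁ · (1/2) · (r₁/r₂)³ = 424 · 0.5 · (0.123/0.0615)³.
(r₁/r₂)³ = (2)³ = 8.
E₂ ≈ 1696 N/C.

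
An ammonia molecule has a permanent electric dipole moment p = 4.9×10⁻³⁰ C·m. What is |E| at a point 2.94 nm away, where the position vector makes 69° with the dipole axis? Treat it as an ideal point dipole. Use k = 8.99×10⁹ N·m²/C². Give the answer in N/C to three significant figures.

E ≈ 2.04×10⁶ N/C

At angle θ the dipole field magnitude is E = (kp/r³)·√(1 + 3cos²θ).
kp/r³ = (8.99×10⁹)(4.90×10⁻³⁰) / (2.94×10⁻⁹)³ = 1.733×10⁶ N/C.
√(1 + 3cos²69°) = √(1 + 3·0.1284) = √1.3853 ≈ 1.1770.
E ≈ 1.733×10⁶ × 1.177 = 2.040×10⁶ N/C.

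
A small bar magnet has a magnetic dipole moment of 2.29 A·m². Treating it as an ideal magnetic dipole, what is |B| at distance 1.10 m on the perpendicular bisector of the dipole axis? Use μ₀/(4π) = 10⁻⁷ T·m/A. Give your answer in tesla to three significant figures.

B ≈ 1.72×10⁻⁷ T

In the equatorial plane B = (μ₀/4π)·m/r³ (half the axial value).
B = (10⁻⁷)·(2.29) / (1.10)³ = 1.721×10⁻⁷ T.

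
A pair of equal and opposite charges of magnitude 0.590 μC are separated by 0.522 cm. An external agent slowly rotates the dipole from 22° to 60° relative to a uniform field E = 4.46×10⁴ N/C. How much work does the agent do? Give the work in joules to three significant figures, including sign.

W ≈ 5.87×10⁻⁵ J

Dipole moment p = qd = (5.90×10⁻⁷ C)(0.00522 m) = 3.08×10⁻⁹ C·m.
W_ext = ΔU = U(θ₂) − U(θ₁) = −pE cosθ₂ − (−pE cosθ₁) = pE(cosθ₁ − cosθ₂).
W = (3.08×10⁻⁹)(4.46×10⁴)·(cos22° − cos60°) = (1.374×10⁻⁴)·(+0.4272) = 5.868×10⁻⁵ J.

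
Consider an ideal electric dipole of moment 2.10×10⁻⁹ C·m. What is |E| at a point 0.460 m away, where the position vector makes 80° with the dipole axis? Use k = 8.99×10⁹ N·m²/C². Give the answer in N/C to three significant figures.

At angle θ the dipole field magnitude is E = (kp/r³)·√(1 + 3cos²θ).
kp/r³ = (8.99×10⁹)(2.10×10⁻⁹) / (0.460)³ = 194.0 N/C.
√(1 + 3cos²80°) = √(1 + 3·0.0302) = √1.0905 ≈ 1.0443.
E ≈ 194.0 × 1.044 = 202.5 N/C.

E ≈ 203 N/C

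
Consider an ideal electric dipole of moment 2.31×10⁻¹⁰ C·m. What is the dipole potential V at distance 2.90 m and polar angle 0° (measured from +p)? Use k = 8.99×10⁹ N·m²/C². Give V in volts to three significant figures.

V ≈ 0.247 V

The dipole potential is V = kp cosθ / r².
V = (8.99×10⁹)(2.31×10⁻¹⁰)·cos0° / (2.90)² = 0.2469 V.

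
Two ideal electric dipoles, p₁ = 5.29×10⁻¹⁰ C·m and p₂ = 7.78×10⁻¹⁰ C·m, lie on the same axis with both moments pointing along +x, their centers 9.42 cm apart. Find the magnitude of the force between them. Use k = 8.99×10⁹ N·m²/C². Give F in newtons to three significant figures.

F ≈ 2.82×10⁻⁴ N

On-axis field of dipole 1 at distance r: E = 2kp₁/r³. Force on dipole 2 is F = p₂·dE/dr (gradient along axis).
dE/dr = −6kp₁/r⁴, so |F| = 6kp₁p₂/r⁴ (attractive for aligned moments).
F = 6(8.99×10⁹)(5.29×10⁻¹⁰)(7.78×10⁻¹⁰)/(0.0942)⁴ = 2.819×10⁻⁴ N.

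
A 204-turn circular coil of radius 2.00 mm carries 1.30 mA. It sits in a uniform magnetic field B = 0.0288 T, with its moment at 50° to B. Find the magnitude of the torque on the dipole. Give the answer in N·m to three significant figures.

τ ≈ 7.35×10⁻⁸ N·m

m = NIA = NIπa² = 204·(0.00130)·π·(0.00200)² = 3.333×10⁻⁶ A·m².
Torque on a magnetic dipole: τ = mB sinθ.
τ = (3.333×10⁻⁶)(0.0288)·sin50° = 7.353×10⁻⁸ N·m.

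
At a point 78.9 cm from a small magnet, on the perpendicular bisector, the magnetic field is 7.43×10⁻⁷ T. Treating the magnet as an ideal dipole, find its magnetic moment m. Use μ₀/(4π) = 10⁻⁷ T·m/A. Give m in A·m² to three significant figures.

m ≈ 3.65 A·m²

In the equatorial plane B = (μ₀/4π)·m/r³, so m = Br³·4π/(μ₀).
m = (7.43×10⁻⁷)·(0.789)³ / (10⁻⁷) = 3.649 A·m².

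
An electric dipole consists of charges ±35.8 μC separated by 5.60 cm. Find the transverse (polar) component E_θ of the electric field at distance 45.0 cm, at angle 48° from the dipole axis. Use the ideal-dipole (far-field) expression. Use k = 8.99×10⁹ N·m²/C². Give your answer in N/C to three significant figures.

E_θ ≈ 1.47×10⁵ N/C

Dipole moment p = qd = (3.58×10⁻⁵ C)(0.0560 m) = 2.005×10⁻⁶ C·m.
For a dipole, E_θ = (kp sinθ)/r³.
kp/r³ = (8.99×10⁹)(2.005×10⁻⁶)/(0.450)³ = 1.978×10⁵ N/C.
E_θ = 1.978×10⁵·sin48° = 1.470×10⁵ N/C.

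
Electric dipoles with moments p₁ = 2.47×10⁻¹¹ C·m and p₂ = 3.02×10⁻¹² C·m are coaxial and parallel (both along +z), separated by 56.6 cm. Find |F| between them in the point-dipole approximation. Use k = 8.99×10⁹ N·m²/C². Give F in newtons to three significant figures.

F ≈ 3.92×10⁻¹¹ N

On-axis field of dipole 1 at distance r: E = 2kp₁/r³. Force on dipole 2 is F = p₂·dE/dr (gradient along axis).
dE/dr = −6kp₁/r⁴, so |F| = 6kp₁p₂/r⁴ (attractive for aligned moments).
F = 6(8.99×10⁹)(2.47×10⁻¹¹)(3.02×10⁻¹²)/(0.566)⁴ = 3.921×10⁻¹¹ N.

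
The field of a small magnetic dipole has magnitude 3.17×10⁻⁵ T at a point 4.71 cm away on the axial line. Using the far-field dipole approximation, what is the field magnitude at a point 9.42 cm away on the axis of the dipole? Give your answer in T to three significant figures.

Dipole fields scale as 1/r³ in the far field; the geometry is the same at both points.
B₂ = B₁ · (r₁/r₂)³ = 3.17×10⁻⁵ · (4.71/9.42)³.
(r₁/r₂)³ = (0.5)³ = 0.125.
B₂ ≈ 3.962×10⁻⁶ T.

B ≈ 3.96×10⁻⁶ T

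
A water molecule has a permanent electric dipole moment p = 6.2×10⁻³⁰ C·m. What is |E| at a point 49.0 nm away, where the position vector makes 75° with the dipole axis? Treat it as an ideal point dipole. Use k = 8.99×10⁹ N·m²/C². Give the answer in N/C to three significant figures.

E ≈ 519 N/C

At angle θ the dipole field magnitude is E = (kp/r³)·√(1 + 3cos²θ).
kp/r³ = (8.99×10⁹)(6.20×10⁻³⁰) / (4.90×10⁻⁸)³ = 473.8 N/C.
√(1 + 3cos²75°) = √(1 + 3·0.0670) = √1.2010 ≈ 1.0959.
E ≈ 473.8 × 1.096 = 519.2 N/C.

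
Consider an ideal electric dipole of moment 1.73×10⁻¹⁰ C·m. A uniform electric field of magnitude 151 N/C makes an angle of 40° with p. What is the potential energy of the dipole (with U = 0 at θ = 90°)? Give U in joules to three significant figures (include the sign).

U = −p·E = −pE cosθ.
U = −(1.73×10⁻¹⁰)(151)·cos40° = -2.001×10⁻⁸ J.

U ≈ -2.00×10⁻⁸ J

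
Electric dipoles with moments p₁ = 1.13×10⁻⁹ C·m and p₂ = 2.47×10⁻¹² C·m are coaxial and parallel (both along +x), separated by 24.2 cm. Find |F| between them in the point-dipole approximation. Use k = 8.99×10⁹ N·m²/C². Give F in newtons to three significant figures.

On-axis field of dipole 1 at distance r: E = 2kp₁/r³. Force on dipole 2 is F = p₂·dE/dr (gradient along axis).
dE/dr = −6kp₁/r⁴, so |F| = 6kp₁p₂/r⁴ (attractive for aligned moments).
F = 6(8.99×10⁹)(1.13×10⁻⁹)(2.47×10⁻¹²)/(0.242)⁴ = 4.390×10⁻⁸ N.

F ≈ 4.39×10⁻⁸ N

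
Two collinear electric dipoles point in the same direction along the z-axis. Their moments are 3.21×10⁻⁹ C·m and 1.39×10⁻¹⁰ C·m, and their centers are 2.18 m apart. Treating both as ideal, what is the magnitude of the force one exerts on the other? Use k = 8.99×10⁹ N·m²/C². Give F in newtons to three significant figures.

F ≈ 1.07×10⁻⁹ N

On-axis field of dipole 1 at distance r: E = 2kp₁/r³. Force on dipole 2 is F = p₂·dE/dr (gradient along axis).
dE/dr = −6kp₁/r⁴, so |F| = 6kp₁p₂/r⁴ (attractive for aligned moments).
F = 6(8.99×10⁹)(3.21×10⁻⁹)(1.39×10⁻¹⁰)/(2.18)⁴ = 1.066×10⁻⁹ N.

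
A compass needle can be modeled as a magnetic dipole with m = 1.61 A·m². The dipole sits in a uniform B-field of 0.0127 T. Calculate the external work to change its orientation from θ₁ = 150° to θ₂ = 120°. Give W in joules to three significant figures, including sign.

W_ext = ΔU = −mB cosθ₂ + mB cosθ₁ = mB(cosθ₁ − cosθ₂).
W = (1.61)(0.0127)·(cos150° − cos120°) = (0.02045)·(-0.3660) = -0.007484 J.

W ≈ -0.00748 J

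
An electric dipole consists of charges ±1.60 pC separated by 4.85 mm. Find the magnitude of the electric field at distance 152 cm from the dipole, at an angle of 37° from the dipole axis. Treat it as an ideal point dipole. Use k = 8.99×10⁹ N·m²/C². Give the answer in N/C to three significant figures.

E ≈ 3.39×10⁻⁵ N/C

Dipole moment p = qd = (1.60×10⁻¹² C)(0.00485 m) = 7.76×10⁻¹⁵ C·m.
At angle θ the dipole field magnitude is E = (kp/r³)·√(1 + 3cos²θ).
kp/r³ = (8.99×10⁹)(7.76×10⁻¹⁵) / (1.52)³ = 1.987×10⁻⁵ N/C.
√(1 + 3cos²37°) = √(1 + 3·0.6378) = √2.9135 ≈ 1.7069.
E ≈ 1.987×10⁻⁵ × 1.707 = 3.391×10⁻⁵ N/C.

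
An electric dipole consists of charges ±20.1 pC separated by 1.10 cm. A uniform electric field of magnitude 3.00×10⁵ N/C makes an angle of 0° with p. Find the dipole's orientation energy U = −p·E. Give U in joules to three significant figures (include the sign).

Dipole moment p = qd = (2.01×10⁻¹¹ C)(0.0110 m) = 2.211×10⁻¹³ C·m.
U = −p·E = −pE cosθ.
U = −(2.211×10⁻¹³)(3.00×10⁵)·cos0° = -6.633×10⁻⁸ J.

U ≈ -6.63×10⁻⁸ J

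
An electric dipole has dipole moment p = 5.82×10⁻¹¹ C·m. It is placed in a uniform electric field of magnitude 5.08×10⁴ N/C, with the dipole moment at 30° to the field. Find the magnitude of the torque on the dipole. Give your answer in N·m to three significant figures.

Torque on an electric dipole: τ = pE sinθ.
τ = (5.82×10⁻¹¹)(5.08×10⁴)·sin30° = 1.478×10⁻⁶ N·m.

τ ≈ 1.48×10⁻⁶ N·m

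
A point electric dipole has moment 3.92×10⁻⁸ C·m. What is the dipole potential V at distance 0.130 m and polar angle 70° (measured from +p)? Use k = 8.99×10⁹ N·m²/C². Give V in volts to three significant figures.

V ≈ 7130 V

The dipole potential is V = kp cosθ / r².
V = (8.99×10⁹)(3.92×10⁻⁸)·cos70° / (0.130)² = 7132 V.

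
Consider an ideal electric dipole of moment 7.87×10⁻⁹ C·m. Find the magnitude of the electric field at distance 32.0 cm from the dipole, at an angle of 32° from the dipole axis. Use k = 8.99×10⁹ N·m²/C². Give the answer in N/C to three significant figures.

E ≈ 3840 N/C

At angle θ the dipole field magnitude is E = (kp/r³)·√(1 + 3cos²θ).
kp/r³ = (8.99×10⁹)(7.87×10⁻⁹) / (0.320)³ = 2159 N/C.
√(1 + 3cos²32°) = √(1 + 3·0.7192) = √3.1576 ≈ 1.7770.
E ≈ 2159 × 1.777 = 3837 N/C.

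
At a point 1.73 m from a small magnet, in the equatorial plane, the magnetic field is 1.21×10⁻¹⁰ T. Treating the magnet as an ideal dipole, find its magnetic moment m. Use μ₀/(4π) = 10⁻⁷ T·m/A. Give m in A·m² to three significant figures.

m ≈ 0.00627 A·m²

In the equatorial plane B = (μ₀/4π)·m/r³, so m = Br³·4π/(μ₀).
m = (1.21×10⁻¹⁰)·(1.73)³ / (10⁻⁷) = 0.006265 A·m².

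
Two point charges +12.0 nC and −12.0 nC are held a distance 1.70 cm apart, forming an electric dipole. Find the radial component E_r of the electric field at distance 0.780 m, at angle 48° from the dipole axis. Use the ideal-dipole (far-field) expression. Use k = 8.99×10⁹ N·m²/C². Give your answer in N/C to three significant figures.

E_r ≈ 5.17 N/C

Dipole moment p = qd = (1.20×10⁻⁸ C)(0.0170 m) = 2.04×10⁻¹⁰ C·m.
For a dipole, E_r = (2kp cosθ)/r³.
kp/r³ = (8.99×10⁹)(2.04×10⁻¹⁰)/(0.780)³ = 3.865 N/C.
E_r = 2·3.865·cos48° = 5.172 N/C.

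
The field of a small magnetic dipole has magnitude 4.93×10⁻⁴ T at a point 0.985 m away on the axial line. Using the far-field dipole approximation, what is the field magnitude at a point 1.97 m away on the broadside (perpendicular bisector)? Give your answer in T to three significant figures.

Dipole fields scale as 1/r³ in the far field.
The axial field is twice the equatorial field at the same r, so the geometry factor is 1/2.
B₂ = B₁ · (1/2) · (r₁/r₂)³ = 4.93×10⁻⁴ · 0.5 · (0.985/1.97)³.
(r₁/r₂)³ = (0.5)³ = 0.125.
B₂ ≈ 3.081×10⁻⁵ T.

B ≈ 3.08×10⁻⁵ T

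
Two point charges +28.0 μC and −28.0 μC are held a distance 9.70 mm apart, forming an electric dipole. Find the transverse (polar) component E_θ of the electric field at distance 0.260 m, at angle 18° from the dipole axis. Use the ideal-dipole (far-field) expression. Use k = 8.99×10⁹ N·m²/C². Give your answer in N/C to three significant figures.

Dipole moment p = qd = (2.80×10⁻⁵ C)(0.00970 m) = 2.716×10⁻⁷ C·m.
For a dipole, E_θ = (kp sinθ)/r³.
kp/r³ = (8.99×10⁹)(2.716×10⁻⁷)/(0.260)³ = 1.389×10⁵ N/C.
E_θ = 1.389×10⁵·sin18° = 4.293×10⁴ N/C.

E_θ ≈ 4.29×10⁴ N/C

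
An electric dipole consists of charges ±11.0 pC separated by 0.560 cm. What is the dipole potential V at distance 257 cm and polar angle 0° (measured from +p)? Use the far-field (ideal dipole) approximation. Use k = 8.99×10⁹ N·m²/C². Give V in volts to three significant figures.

V ≈ 8.38×10⁻⁵ V

Dipole moment p = qd = (1.10×10⁻¹¹ C)(0.00560 m) = 6.16×10⁻¹⁴ C·m.
The dipole potential is V = kp cosθ / r².
V = (8.99×10⁹)(6.16×10⁻¹⁴)·cos0° / (2.57)² = 8.384×10⁻⁵ V.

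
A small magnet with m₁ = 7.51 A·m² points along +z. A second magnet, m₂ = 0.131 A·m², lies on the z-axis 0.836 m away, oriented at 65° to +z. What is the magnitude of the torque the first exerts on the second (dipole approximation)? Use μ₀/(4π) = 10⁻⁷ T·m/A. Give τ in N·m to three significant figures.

τ ≈ 3.05×10⁻⁷ N·m

Dipole B is on the axis of dipole A, so B₁ there is axial: B₁ = (μ₀/4π)·2m₁/r³ along +z.
B₁ = 2(10⁻⁷)(7.51)/(0.836)³ = 2.571×10⁻⁶ T.
τ = m₂ B₁ sinθ.
τ = (0.131)(2.571×10⁻⁶)·sin65° = 3.052×10⁻⁷ N·m.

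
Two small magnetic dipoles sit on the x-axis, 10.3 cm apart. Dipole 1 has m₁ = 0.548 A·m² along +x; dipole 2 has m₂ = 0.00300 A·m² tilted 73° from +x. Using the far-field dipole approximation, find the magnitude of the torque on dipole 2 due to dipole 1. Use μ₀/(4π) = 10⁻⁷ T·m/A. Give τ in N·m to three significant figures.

Dipole B is on the axis of dipole A, so B₁ there is axial: B₁ = (μ₀/4π)·2m₁/r³ along +x.
B₁ = 2(10⁻⁷)(0.548)/(0.103)³ = 1.003×10⁻⁴ T.
τ = m₂ B₁ sinθ.
τ = (0.00300)(1.003×10⁻⁴)·sin73° = 2.878×10⁻⁷ N·m.

τ ≈ 2.88×10⁻⁷ N·m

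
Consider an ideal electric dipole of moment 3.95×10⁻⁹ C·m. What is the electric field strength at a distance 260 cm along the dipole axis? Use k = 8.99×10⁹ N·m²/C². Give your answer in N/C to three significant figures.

On the dipole axis E = 2kp/r³.
E = 2·(8.99×10⁹)(3.95×10⁻⁹) / (2.60)³ = 4.041 N/C.

E ≈ 4.04 N/C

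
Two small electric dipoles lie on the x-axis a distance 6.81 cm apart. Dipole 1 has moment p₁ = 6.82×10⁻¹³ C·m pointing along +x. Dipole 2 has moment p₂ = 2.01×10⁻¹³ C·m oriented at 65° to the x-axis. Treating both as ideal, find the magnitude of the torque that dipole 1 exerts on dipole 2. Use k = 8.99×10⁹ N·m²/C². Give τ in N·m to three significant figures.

The second dipole sits on the axis of the first, so the field there is axial: E₁ = 2kp₁/r³ along +x.
E₁ = 2(8.99×10⁹)(6.82×10⁻¹³)/(0.0681)³ = 38.83 N/C.
Torque on the second dipole: τ = p₂ E₁ sinθ.
τ = (2.01×10⁻¹³)(38.83)·sin65° = 7.073×10⁻¹² N·m.

τ ≈ 7.07×10⁻¹² N·m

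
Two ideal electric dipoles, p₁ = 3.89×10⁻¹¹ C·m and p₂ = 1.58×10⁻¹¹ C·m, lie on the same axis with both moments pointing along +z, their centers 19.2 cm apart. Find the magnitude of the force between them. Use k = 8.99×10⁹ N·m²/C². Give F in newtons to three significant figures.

F ≈ 2.44×10⁻⁸ N

On-axis field of dipole 1 at distance r: E = 2kp₁/r³. Force on dipole 2 is F = p₂·dE/dr (gradient along axis).
dE/dr = −6kp₁/r⁴, so |F| = 6kp₁p₂/r⁴ (attractive for aligned moments).
F = 6(8.99×10⁹)(3.89×10⁻¹¹)(1.58×10⁻¹¹)/(0.192)⁴ = 2.440×10⁻⁸ N.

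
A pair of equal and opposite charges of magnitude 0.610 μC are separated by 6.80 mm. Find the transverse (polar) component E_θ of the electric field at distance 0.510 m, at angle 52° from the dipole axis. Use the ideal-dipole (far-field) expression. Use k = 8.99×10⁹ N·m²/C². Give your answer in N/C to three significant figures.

E_θ ≈ 222 N/C

Dipole moment p = qd = (6.10×10⁻⁷ C)(0.00680 m) = 4.148×10⁻⁹ C·m.
For a dipole, E_θ = (kp sinθ)/r³.
kp/r³ = (8.99×10⁹)(4.148×10⁻⁹)/(0.510)³ = 281.1 N/C.
E_θ = 281.1·sin52° = 221.5 N/C.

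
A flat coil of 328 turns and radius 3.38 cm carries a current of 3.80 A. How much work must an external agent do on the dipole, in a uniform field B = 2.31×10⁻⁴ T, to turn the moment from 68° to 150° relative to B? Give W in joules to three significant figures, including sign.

W ≈ 0.00128 J

m = NIA = NIπa² = 328·(3.80)·π·(0.0338)² = 4.473 A·m².
W_ext = ΔU = −mB cosθ₂ + mB cosθ₁ = mB(cosθ₁ − cosθ₂).
W = (4.473)(2.31×10⁻⁴)·(cos68° − cos150°) = (0.001033)·(+1.2406) = 0.001282 J.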